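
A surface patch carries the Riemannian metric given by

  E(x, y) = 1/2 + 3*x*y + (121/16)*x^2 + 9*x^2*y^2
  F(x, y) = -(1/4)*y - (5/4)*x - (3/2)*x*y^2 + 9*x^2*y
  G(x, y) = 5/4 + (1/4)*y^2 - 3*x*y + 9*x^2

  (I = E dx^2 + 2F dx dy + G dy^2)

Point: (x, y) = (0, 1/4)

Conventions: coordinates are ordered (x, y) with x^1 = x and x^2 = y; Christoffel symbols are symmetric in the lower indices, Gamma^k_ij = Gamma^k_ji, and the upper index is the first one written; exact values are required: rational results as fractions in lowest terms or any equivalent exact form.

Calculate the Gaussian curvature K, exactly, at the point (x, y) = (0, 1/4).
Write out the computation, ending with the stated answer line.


E = 1/2, F = -1/16, G = 81/64, EG - F^2 = 161/256 at the point
E_x = 3/4, E_y = 0, F_x = -43/32, F_y = -1/4, G_x = -3/4, G_y = 1/8
E_yy = 0, F_xy = -3/4, G_xx = 18
The intrinsic route: Brioschi's K = (det M1 - det M2)/(EG - F^2)^2.
M1 = [[-E_yy/2 + F_xy - G_xx/2, E_x/2, F_x - E_y/2], [F_y - G_x/2, E, F], [G_y/2, F, G]] = [[-39/4, 3/8, -43/32], [1/8, 1/2, -1/16], [1/16, -1/16, 81/64]]; det M1 = -12575/2048
M2 = [[0, E_y/2, G_x/2], [E_y/2, E, F], [G_x/2, F, G]] = [[0, 0, -3/8], [0, 1/2, -1/16], [-3/8, -1/16, 81/64]]; det M2 = -9/128
det M1 - det M2 = -12431/2048; K = -12431/2048 / (161/256)^2 = -397792/25921

Answer: K = -397792/25921


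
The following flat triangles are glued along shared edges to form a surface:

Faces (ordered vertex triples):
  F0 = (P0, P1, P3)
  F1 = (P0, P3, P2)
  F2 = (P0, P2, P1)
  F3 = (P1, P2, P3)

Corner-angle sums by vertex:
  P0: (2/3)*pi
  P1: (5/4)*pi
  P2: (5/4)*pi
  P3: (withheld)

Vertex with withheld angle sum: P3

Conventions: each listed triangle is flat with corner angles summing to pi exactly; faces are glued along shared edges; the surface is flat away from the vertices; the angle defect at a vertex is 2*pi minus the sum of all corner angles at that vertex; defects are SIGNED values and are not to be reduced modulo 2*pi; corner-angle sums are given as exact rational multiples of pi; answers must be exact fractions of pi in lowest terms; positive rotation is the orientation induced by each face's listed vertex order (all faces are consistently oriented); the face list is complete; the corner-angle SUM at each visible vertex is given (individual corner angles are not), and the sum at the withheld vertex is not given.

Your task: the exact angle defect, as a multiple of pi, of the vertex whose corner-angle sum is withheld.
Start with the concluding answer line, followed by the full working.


Answer: defect(P3) = (7/6)*pi

V = 4, E = 6, F = 4; chi = V - E + F = 2
Gauss-Bonnet: total defect = 2*pi*chi = 4*pi; visible defects sum to (17/6)*pi


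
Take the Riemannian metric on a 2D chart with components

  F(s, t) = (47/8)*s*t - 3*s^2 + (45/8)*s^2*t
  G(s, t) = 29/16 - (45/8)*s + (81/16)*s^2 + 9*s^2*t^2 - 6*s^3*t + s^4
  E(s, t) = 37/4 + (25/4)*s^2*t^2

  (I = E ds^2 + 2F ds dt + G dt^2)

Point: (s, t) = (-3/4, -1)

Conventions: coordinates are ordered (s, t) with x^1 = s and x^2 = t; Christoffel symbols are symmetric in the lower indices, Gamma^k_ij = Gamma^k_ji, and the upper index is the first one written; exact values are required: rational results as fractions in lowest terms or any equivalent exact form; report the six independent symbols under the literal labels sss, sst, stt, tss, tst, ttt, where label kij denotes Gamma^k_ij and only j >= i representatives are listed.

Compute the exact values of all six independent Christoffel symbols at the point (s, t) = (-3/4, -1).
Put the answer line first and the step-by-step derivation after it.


Answer: Gamma_sss = -43338/128915, Gamma_sst = -7812/25783, Gamma_stt = 1329/2185, Gamma_tss = 114644/128915, Gamma_tst = -20394/25783, Gamma_ttt = -657/2185

E = 817/64, F = -57/128, G = 1501/128 at the point
E_s = -75/8, E_t = -225/32, F_s = 113/16, F_t = -159/128, G_s = -585/32, G_t = -243/32
EG - F^2 = 2449385/16384;  g^inv = (16384/2449385) * [[1501/128, 57/128], [57/128, 817/64]]
first-kind symbols [ij,l] = (1/2)(d_i g_jl + d_j g_il - d_l g_ij): [ss,s] = E_s/2 = -75/16, [ss,t] = F_s - E_t/2 = 677/64, [st,s] = E_t/2 = -225/64, [st,t] = G_s/2 = -585/64, [tt,s] = F_t - G_s/2 = 1011/128, [tt,t] = G_t/2 = -243/64
Gamma^s_ij = (G*[ij,s] - F*[ij,t])/(EG - F^2), Gamma^t_ij = (E*[ij,t] - F*[ij,s])/(EG - F^2)


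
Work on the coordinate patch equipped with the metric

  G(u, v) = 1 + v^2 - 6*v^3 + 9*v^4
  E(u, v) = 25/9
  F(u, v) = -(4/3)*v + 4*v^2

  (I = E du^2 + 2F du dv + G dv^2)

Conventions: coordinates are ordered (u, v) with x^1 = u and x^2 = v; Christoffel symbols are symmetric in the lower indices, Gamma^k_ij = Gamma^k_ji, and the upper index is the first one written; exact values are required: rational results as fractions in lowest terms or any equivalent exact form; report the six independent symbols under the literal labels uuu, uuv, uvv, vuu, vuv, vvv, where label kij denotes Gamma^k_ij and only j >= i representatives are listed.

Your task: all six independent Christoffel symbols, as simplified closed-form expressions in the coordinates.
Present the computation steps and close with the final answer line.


E = 25/9; F = -(4/3)*v + 4*v^2; G = 1 + v^2 - 6*v^3 + 9*v^4
Gamma^k_ij = (1/2) g^{kl} (d_i g_jl + d_j g_il - d_l g_ij), with g^inv = (1/(EG-F^2)) [[G, -F], [-F, E]]
first partials: E_u = 0, E_v = 0, F_u = 0, F_v = -4/3 + 8*v, G_u = 0, G_v = 2*v - 18*v^2 + 36*v^3
D = EG - F^2 = 25/9 + v^2 - 6*v^3 + 9*v^4
expanded: Gamma^u_uu = (G E_u - 2F F_u + F E_v)/(2D), Gamma^u_uv = (G E_v - F G_u)/(2D), Gamma^u_vv = (2G F_v - G G_u - F G_v)/(2D), Gamma^v_uu = (2E F_u - E E_v - F E_u)/(2D), Gamma^v_uv = (E G_u - F E_v)/(2D), Gamma^v_vv = (E G_v - 2F F_v + F G_u)/(2D); substitute and cancel common factors

Answer: Gamma_uuu = 0, Gamma_uuv = 0, Gamma_uvv = (72*v - 12)/(81*v^4 - 54*v^3 + 9*v^2 + 25), Gamma_vuu = 0, Gamma_vuv = 0, Gamma_vvv = (162*v^3 - 81*v^2 + 9*v)/(81*v^4 - 54*v^3 + 9*v^2 + 25)


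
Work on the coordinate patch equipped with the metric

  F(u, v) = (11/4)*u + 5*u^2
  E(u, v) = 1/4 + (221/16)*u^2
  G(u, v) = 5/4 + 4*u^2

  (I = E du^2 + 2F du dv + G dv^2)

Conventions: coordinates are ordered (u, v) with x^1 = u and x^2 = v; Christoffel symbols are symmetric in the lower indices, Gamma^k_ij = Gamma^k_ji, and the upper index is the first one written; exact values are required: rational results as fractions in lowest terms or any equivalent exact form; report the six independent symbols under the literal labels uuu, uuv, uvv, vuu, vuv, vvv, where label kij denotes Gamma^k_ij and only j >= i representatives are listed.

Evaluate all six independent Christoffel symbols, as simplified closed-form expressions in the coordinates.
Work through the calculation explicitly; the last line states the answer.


E = 1/4 + (221/16)*u^2; F = (11/4)*u + 5*u^2; G = 5/4 + 4*u^2
Gamma^k_ij = (1/2) g^{kl} (d_i g_jl + d_j g_il - d_l g_ij), with g^inv = (1/(EG-F^2)) [[G, -F], [-F, E]]
first partials: E_u = (221/8)*u, E_v = 0, F_u = 11/4 + 10*u, F_v = 0, G_u = 8*u, G_v = 0
D = EG - F^2 = 5/16 + (685/64)*u^2 - (55/2)*u^3 + (121/4)*u^4
expanded: Gamma^u_uu = (G E_u - 2F F_u + F E_v)/(2D), Gamma^u_uv = (G E_v - F G_u)/(2D), Gamma^u_vv = (2G F_v - G G_u - F G_v)/(2D), Gamma^v_uu = (2E F_u - E E_v - F E_u)/(2D), Gamma^v_uv = (E G_u - F E_v)/(2D), Gamma^v_vv = (E G_v - 2F F_v + F G_u)/(2D); substitute and cancel common factors

Answer: Gamma_uuu = (336*u^3 - 2640*u^2 + 621*u)/(1936*u^4 - 1760*u^3 + 685*u^2 + 20), Gamma_uuv = (-1280*u^3 - 704*u^2)/(1936*u^4 - 1760*u^3 + 685*u^2 + 20), Gamma_uvv = (-1024*u^3 - 320*u)/(1936*u^4 - 1760*u^3 + 685*u^2 + 20), Gamma_vuu = (4420*u^3 + 160*u + 44)/(1936*u^4 - 1760*u^3 + 685*u^2 + 20), Gamma_vuv = (3536*u^3 + 64*u)/(1936*u^4 - 1760*u^3 + 685*u^2 + 20), Gamma_vvv = (1280*u^3 + 704*u^2)/(1936*u^4 - 1760*u^3 + 685*u^2 + 20)


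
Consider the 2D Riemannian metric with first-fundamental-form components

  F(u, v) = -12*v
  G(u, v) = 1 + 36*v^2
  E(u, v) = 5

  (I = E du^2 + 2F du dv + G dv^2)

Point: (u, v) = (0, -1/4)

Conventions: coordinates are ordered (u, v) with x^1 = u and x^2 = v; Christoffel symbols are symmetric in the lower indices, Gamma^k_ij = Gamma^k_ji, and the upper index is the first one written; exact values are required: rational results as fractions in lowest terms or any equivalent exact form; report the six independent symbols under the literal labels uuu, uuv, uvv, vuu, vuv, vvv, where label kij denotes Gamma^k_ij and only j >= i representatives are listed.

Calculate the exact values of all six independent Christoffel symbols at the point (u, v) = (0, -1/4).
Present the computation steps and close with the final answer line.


E = 5, F = 3, G = 13/4 at the point
E_u = 0, E_v = 0, F_u = 0, F_v = -12, G_u = 0, G_v = -18
EG - F^2 = 29/4;  g^inv = (4/29) * [[13/4, -3], [-3, 5]]
first-kind symbols [ij,l] = (1/2)(d_i g_jl + d_j g_il - d_l g_ij): [uu,u] = E_u/2 = 0, [uu,v] = F_u - E_v/2 = 0, [uv,u] = E_v/2 = 0, [uv,v] = G_u/2 = 0, [vv,u] = F_v - G_u/2 = -12, [vv,v] = G_v/2 = -9
Gamma^u_ij = (G*[ij,u] - F*[ij,v])/(EG - F^2), Gamma^v_ij = (E*[ij,v] - F*[ij,u])/(EG - F^2)

Answer: Gamma_uuu = 0, Gamma_uuv = 0, Gamma_uvv = -48/29, Gamma_vuu = 0, Gamma_vuv = 0, Gamma_vvv = -36/29


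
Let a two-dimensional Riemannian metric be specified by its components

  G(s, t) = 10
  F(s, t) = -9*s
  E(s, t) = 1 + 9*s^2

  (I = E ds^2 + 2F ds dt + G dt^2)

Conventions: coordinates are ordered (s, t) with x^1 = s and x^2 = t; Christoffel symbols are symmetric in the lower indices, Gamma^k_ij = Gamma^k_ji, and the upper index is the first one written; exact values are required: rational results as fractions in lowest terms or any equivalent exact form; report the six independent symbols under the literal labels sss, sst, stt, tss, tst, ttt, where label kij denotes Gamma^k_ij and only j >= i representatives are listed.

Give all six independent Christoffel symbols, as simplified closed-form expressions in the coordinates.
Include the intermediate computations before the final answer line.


E = 1 + 9*s^2; F = -9*s; G = 10
Gamma^k_ij = (1/2) g^{kl} (d_i g_jl + d_j g_il - d_l g_ij), with g^inv = (1/(EG-F^2)) [[G, -F], [-F, E]]
first partials: E_s = 18*s, E_t = 0, F_s = -9, F_t = 0, G_s = 0, G_t = 0
D = EG - F^2 = 10 + 9*s^2
expanded: Gamma^s_ss = (G E_s - 2F F_s + F E_t)/(2D), Gamma^s_st = (G E_t - F G_s)/(2D), Gamma^s_tt = (2G F_t - G G_s - F G_t)/(2D), Gamma^t_ss = (2E F_s - E E_t - F E_s)/(2D), Gamma^t_st = (E G_s - F E_t)/(2D), Gamma^t_tt = (E G_t - 2F F_t + F G_s)/(2D); substitute and cancel common factors

Answer: Gamma_sss = 9*s/(9*s^2 + 10), Gamma_sst = 0, Gamma_stt = 0, Gamma_tss = -9/(9*s^2 + 10), Gamma_tst = 0, Gamma_ttt = 0


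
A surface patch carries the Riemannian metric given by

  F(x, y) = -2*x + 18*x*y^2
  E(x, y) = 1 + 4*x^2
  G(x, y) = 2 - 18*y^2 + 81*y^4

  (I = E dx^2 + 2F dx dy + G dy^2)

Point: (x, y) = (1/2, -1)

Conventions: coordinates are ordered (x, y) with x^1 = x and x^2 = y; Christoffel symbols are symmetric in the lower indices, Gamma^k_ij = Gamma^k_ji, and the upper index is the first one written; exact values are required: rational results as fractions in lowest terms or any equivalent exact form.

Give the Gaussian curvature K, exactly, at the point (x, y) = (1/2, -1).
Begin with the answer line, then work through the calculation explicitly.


Answer: K = -1/121

E = 2, F = 8, G = 65, EG - F^2 = 66 at the point
E_x = 4, E_y = 0, F_x = 16, F_y = -18, G_x = 0, G_y = -288
E_yy = 0, F_xy = -36, G_xx = 0
Compute both Brioschi determinants and normalise by (EG - F^2)^2.
M1 = [[-E_yy/2 + F_xy - G_xx/2, E_x/2, F_x - E_y/2], [F_y - G_x/2, E, F], [G_y/2, F, G]] = [[-36, 2, 16], [-18, 2, 8], [-144, 8, 65]]; det M1 = -36
M2 = [[0, E_y/2, G_x/2], [E_y/2, E, F], [G_x/2, F, G]] = [[0, 0, 0], [0, 2, 8], [0, 8, 65]]; det M2 = 0
det M1 - det M2 = -36; K = -36 / (66)^2 = -1/121


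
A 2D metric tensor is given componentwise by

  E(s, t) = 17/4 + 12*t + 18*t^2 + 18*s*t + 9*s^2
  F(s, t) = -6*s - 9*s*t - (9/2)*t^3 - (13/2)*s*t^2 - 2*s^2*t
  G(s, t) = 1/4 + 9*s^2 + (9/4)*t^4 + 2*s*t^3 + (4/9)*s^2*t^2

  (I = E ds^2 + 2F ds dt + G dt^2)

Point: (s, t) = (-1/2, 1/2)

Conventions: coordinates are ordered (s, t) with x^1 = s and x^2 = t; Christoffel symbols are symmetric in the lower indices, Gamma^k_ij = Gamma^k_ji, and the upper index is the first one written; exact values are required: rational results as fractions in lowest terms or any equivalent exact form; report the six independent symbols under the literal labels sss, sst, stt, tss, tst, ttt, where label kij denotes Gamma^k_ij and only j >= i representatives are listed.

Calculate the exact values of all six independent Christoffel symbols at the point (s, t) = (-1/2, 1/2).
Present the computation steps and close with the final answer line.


E = 25/2, F = 21/4, G = 1465/576 at the point
E_s = 0, E_t = 21, F_s = -89/8, F_t = 31/8, G_s = -319/36, G_t = 35/72
EG - F^2 = 4873/1152;  g^inv = (1152/4873) * [[1465/576, -21/4], [-21/4, 25/2]]
first-kind symbols [ij,l] = (1/2)(d_i g_jl + d_j g_il - d_l g_ij): [ss,s] = E_s/2 = 0, [ss,t] = F_s - E_t/2 = -173/8, [st,s] = E_t/2 = 21/2, [st,t] = G_s/2 = -319/72, [tt,s] = F_t - G_s/2 = 299/36, [tt,t] = G_t/2 = 35/144
Gamma^s_ij = (G*[ij,s] - F*[ij,t])/(EG - F^2), Gamma^t_ij = (E*[ij,t] - F*[ij,s])/(EG - F^2)

Answer: Gamma_sss = 130788/4873, Gamma_sst = 57561/4873, Gamma_stt = 411575/87714, Gamma_tss = -311400/4873, Gamma_tst = -127304/4873, Gamma_ttt = -46732/4873


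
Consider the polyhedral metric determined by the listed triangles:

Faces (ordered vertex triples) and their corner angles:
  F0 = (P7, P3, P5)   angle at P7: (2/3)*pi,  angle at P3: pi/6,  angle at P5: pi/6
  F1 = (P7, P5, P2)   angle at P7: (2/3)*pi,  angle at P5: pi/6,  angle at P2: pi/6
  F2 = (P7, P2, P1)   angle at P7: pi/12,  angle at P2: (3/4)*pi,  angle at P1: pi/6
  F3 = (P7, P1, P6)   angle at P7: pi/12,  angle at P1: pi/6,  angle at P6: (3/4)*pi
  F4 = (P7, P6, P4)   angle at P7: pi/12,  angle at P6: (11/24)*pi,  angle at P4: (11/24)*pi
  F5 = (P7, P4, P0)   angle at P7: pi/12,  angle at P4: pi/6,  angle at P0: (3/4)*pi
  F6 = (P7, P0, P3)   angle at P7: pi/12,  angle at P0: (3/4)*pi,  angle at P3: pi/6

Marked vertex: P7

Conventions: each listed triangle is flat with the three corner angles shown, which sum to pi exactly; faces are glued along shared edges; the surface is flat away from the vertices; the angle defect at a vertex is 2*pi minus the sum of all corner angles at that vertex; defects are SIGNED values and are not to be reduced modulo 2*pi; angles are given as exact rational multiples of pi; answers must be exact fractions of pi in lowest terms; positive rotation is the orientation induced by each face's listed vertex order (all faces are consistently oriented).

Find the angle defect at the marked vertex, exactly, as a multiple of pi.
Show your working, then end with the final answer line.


Sum of corner angles at P7: (7/4)*pi
defect = 2*pi - (7/4)*pi

Answer: defect(P7) = pi/4


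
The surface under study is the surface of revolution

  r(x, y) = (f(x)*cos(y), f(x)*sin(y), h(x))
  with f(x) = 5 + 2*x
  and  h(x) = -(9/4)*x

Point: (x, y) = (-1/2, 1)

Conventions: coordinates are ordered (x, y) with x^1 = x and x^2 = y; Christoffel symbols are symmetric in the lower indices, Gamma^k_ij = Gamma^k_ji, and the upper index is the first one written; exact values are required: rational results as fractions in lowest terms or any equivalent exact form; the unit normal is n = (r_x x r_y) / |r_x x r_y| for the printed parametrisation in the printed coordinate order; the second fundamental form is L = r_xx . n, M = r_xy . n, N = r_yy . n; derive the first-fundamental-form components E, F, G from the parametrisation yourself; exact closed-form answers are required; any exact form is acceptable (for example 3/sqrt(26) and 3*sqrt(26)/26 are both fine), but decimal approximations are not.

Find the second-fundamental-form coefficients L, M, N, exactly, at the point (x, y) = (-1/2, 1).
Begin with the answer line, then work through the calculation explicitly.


Answer: L = 0, M = 0, N = -36*sqrt(145)/145

f = 4, f' = 2, f'' = 0, h' = -9/4, h'' = 0
E = 145/16, F = 0, G = 16; answer radicand W^2 = 145/16
unnormalised second-form numerators: l = 0, m = 0, n = -9; L = l/sqrt(145/16), and similarly M = m/sqrt(W^2), N = n/sqrt(W^2)


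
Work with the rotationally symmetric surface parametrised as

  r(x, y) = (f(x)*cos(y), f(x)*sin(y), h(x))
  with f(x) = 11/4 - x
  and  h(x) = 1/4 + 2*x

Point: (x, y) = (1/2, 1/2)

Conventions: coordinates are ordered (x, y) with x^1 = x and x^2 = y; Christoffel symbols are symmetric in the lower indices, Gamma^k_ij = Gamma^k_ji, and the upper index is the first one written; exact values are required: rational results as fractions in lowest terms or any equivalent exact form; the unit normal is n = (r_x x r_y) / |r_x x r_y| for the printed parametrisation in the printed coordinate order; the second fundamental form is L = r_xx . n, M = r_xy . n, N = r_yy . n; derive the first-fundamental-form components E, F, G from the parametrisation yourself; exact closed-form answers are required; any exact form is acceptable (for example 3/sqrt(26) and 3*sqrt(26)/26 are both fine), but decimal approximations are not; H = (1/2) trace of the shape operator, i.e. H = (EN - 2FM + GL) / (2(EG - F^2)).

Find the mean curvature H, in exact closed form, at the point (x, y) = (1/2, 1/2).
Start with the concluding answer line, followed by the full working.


Answer: H = 4*sqrt(5)/45

f = 9/4, f' = -1, f'' = 0, h' = 2, h'' = 0
E = 5, F = 0, G = 81/16; answer radicand W^2 = 5
unnormalised second-form numerators: l = 0, m = 0, n = 9/2; L = l/sqrt(5), and similarly M = m/sqrt(W^2), N = n/sqrt(W^2)
H = (E*n - 2*F*m + G*l) / (2*(EG - F^2)*sqrt(W^2)); E*n - 2*F*m + G*l = 45/2, EG - F^2 = 405/16, so H = (4/9)/sqrt(5)


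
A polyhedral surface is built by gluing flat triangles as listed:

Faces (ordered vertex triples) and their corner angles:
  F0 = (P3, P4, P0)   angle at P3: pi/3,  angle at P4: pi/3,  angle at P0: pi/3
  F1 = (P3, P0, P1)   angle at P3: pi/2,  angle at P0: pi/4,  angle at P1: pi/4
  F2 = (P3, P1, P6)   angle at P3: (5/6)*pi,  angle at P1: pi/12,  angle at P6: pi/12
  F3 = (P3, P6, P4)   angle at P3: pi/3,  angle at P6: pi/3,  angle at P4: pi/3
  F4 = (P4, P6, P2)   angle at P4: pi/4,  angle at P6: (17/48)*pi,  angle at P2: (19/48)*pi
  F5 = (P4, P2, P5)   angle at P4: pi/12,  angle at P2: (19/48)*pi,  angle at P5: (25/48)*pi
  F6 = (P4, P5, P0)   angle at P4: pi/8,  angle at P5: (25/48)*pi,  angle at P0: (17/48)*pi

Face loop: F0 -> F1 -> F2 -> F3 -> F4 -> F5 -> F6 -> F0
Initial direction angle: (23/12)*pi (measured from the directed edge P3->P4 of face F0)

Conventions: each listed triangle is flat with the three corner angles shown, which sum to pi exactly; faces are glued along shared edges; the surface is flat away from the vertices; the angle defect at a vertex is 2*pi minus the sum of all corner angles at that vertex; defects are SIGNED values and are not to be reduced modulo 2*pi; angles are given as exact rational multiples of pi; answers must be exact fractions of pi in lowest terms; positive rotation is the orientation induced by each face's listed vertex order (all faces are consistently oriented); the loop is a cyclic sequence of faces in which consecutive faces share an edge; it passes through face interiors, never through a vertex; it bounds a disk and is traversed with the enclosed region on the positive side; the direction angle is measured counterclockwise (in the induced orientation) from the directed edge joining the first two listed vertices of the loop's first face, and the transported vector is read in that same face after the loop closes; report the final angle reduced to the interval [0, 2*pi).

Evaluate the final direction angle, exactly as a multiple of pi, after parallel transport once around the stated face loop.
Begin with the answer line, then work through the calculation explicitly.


Answer: final direction angle = (19/24)*pi

enclosed vertex P3: corner angles sum to 2*pi, defect = 2*pi - 2*pi = 0
enclosed vertex P4: corner angles sum to (9/8)*pi, defect = 2*pi - (9/8)*pi = (7/8)*pi
adding the enclosed defects to the starting angle (mod 2*pi, induced orientation) gives the holonomy
final angle = (23/12)*pi + (7/8)*pi = (19/24)*pi (mod 2*pi)


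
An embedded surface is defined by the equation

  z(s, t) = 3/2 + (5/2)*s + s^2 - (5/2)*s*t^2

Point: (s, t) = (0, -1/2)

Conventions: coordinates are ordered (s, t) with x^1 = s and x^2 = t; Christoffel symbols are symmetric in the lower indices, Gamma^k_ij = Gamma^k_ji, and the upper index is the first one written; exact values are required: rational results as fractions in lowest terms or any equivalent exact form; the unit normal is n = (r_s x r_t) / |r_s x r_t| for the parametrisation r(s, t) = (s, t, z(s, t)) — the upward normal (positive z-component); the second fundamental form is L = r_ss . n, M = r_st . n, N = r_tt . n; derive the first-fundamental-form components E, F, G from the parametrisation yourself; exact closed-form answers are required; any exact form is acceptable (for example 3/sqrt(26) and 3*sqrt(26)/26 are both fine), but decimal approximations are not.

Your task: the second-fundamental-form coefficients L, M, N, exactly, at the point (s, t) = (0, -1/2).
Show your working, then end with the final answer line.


z_s = 15/8, z_t = 0, z_ss = 2, z_st = 5/2, z_tt = 0
E = 289/64, F = 0, G = 1; answer radicand W^2 = 289/64
unnormalised second-form numerators: l = 2, m = 5/2, n = 0; L = l/sqrt(289/64), and similarly M = m/sqrt(W^2), N = n/sqrt(W^2)

Answer: L = 16/17, M = 20/17, N = 0


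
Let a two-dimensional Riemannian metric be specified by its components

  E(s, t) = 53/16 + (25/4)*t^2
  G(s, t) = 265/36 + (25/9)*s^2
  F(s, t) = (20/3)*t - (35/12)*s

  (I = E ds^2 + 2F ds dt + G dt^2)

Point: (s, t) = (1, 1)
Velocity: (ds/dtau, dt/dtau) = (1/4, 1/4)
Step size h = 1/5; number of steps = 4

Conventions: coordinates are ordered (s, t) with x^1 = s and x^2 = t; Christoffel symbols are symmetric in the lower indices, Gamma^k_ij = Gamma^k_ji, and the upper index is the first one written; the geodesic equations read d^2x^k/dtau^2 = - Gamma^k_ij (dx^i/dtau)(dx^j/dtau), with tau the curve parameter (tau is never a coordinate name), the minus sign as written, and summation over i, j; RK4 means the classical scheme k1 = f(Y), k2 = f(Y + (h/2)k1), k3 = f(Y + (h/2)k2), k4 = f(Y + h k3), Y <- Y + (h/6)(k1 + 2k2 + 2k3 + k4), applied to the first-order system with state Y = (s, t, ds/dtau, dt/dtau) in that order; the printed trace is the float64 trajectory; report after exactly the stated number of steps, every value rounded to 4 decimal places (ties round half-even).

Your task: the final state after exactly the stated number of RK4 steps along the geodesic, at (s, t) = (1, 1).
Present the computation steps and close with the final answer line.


f(Y) = (ds/dtau, dt/dtau, -Gamma^s_ij Y'^i Y'^j, -Gamma^t_ij Y'^i Y'^j) with the Gammas evaluated at the stage position; h = 0.200000; intermediate values shown to 6 dp
step 0: s = 1.0000, t = 1.0000, ds/dtau = 0.2500, dt/dtau = 0.2500
step 1:
  k1: at (s, t) = (1.000000, 1.000000), (ds/dtau, dt/dtau) = (0.250000, 0.250000); Gamma_sss = 0.414703, Gamma_sst = 0.638810, Gamma_stt = 0.475675, Gamma_tss = -1.057493, Gamma_tst = 0.037700, Gamma_ttt = -0.175935; k1 = (0.250000, 0.250000, -0.135500, 0.072377)
  k2: at (s, t) = (1.025000, 1.025000), (ds/dtau, dt/dtau) = (0.236450, 0.257238); Gamma_sss = 0.412960, Gamma_sst = 0.632769, Gamma_stt = 0.452453, Gamma_tss = -1.061357, Gamma_tst = 0.040373, Gamma_ttt = -0.169183; k2 = (0.236450, 0.257238, -0.130002, 0.065623)
  k3: at (s, t) = (1.023645, 1.025724), (ds/dtau, dt/dtau) = (0.237000, 0.256562); Gamma_sss = 0.414335, Gamma_sst = 0.632968, Gamma_stt = 0.452812, Gamma_tss = -1.063462, Gamma_tst = 0.039422, Gamma_ttt = -0.169831; k3 = (0.237000, 0.256562, -0.130054, 0.066118)
  k4: at (s, t) = (1.047400, 1.051312), (ds/dtau, dt/dtau) = (0.223989, 0.263224); Gamma_sss = 0.413370, Gamma_sst = 0.626890, Gamma_stt = 0.430952, Gamma_tss = -1.068531, Gamma_tst = 0.041392, Gamma_ttt = -0.163704; k4 = (0.223989, 0.263224, -0.124520, 0.060071)
  Y <- Y + (h/6)(k1 + 2k2 + 2k3 + k4): s = 1.0474, t = 1.0514, ds/dtau = 0.2240, dt/dtau = 0.2632
step 2:
  k1: at (s, t) = (1.047363, 1.051361), (ds/dtau, dt/dtau) = (0.223996, 0.263198); Gamma_sss = 0.413424, Gamma_sst = 0.626893, Gamma_stt = 0.430950, Gamma_tss = -1.068620, Gamma_tst = 0.041356, Gamma_ttt = -0.163725; k1 = (0.223996, 0.263198, -0.124513, 0.060082)
  k2: at (s, t) = (1.069763, 1.077681), (ds/dtau, dt/dtau) = (0.211544, 0.269206); Gamma_sss = 0.413380, Gamma_sst = 0.620798, Gamma_stt = 0.410388, Gamma_tss = -1.075174, Gamma_tst = 0.042542, Gamma_ttt = -0.158253; k2 = (0.211544, 0.269206, -0.118948, 0.054738)
  k3: at (s, t) = (1.068517, 1.078281), (ds/dtau, dt/dtau) = (0.212101, 0.268672); Gamma_sss = 0.414559, Gamma_sst = 0.620960, Gamma_stt = 0.410723, Gamma_tss = -1.077041, Gamma_tst = 0.041731, Gamma_ttt = -0.158791; k3 = (0.212101, 0.268672, -0.119069, 0.055159)
  k4: at (s, t) = (1.089783, 1.105095), (ds/dtau, dt/dtau) = (0.200182, 0.274229); Gamma_sss = 0.415091, Gamma_sst = 0.614816, Gamma_stt = 0.391373, Gamma_tss = -1.084629, Gamma_tst = 0.042388, Gamma_ttt = -0.153786; k4 = (0.200182, 0.274229, -0.113567, 0.050375)
  Y <- Y + (h/6)(k1 + 2k2 + 2k3 + k4): s = 1.0897, t = 1.1051, ds/dtau = 0.2002, dt/dtau = 0.2742
step 3:
  k1: at (s, t) = (1.089745, 1.105134), (ds/dtau, dt/dtau) = (0.200192, 0.274206); Gamma_sss = 0.415137, Gamma_sst = 0.614818, Gamma_stt = 0.391376, Gamma_tss = -1.084707, Gamma_tst = 0.042357, Gamma_ttt = -0.153804; k1 = (0.200192, 0.274206, -0.113564, 0.050386)
  k2: at (s, t) = (1.109764, 1.132554), (ds/dtau, dt/dtau) = (0.188835, 0.279245); Gamma_sss = 0.416376, Gamma_sst = 0.608650, Gamma_stt = 0.373194, Gamma_tss = -1.093583, Gamma_tst = 0.042407, Gamma_ttt = -0.149301; k2 = (0.188835, 0.279245, -0.108138, 0.046166)
  k3: at (s, t) = (1.108629, 1.133058), (ds/dtau, dt/dtau) = (0.189378, 0.278823); Gamma_sss = 0.417393, Gamma_sst = 0.608785, Gamma_stt = 0.373497, Gamma_tss = -1.095251, Gamma_tst = 0.041711, Gamma_ttt = -0.149751; k3 = (0.189378, 0.278823, -0.108297, 0.046517)
  k4: at (s, t) = (1.127621, 1.160898), (ds/dtau, dt/dtau) = (0.178532, 0.283509); Gamma_sss = 0.419058, Gamma_sst = 0.602575, Gamma_stt = 0.356386, Gamma_tss = -1.105032, Gamma_tst = 0.041362, Gamma_ttt = -0.145603; k4 = (0.178532, 0.283509, -0.103002, 0.042738)
  Y <- Y + (h/6)(k1 + 2k2 + 2k3 + k4): s = 1.1276, t = 1.1609, ds/dtau = 0.1785, dt/dtau = 0.2835
step 4:
  k1: at (s, t) = (1.127584, 1.160929), (ds/dtau, dt/dtau) = (0.178544, 0.283489); Gamma_sss = 0.419098, Gamma_sst = 0.602577, Gamma_stt = 0.356391, Gamma_tss = -1.105102, Gamma_tst = 0.041335, Gamma_ttt = -0.145618; k1 = (0.178544, 0.283489, -0.103001, 0.042747)
  k2: at (s, t) = (1.145438, 1.189277), (ds/dtau, dt/dtau) = (0.168244, 0.287764); Gamma_sss = 0.421308, Gamma_sst = 0.596353, Gamma_stt = 0.340321, Gamma_tss = -1.116016, Gamma_tst = 0.040517, Gamma_ttt = -0.141861; k2 = (0.168244, 0.287764, -0.097851, 0.039414)
  k3: at (s, t) = (1.144408, 1.189705), (ds/dtau, dt/dtau) = (0.168759, 0.287430); Gamma_sss = 0.422193, Gamma_sst = 0.596469, Gamma_stt = 0.340589, Gamma_tss = -1.117518, Gamma_tst = 0.039915, Gamma_ttt = -0.142239; k3 = (0.168759, 0.287430, -0.098027, 0.039705)
  k4: at (s, t) = (1.161335, 1.218415), (ds/dtau, dt/dtau) = (0.158938, 0.291430); Gamma_sss = 0.424718, Gamma_sst = 0.590221, Gamma_stt = 0.325460, Gamma_tss = -1.129239, Gamma_tst = 0.038795, Gamma_ttt = -0.138756; k4 = (0.158938, 0.291430, -0.093048, 0.036717)
  Y <- Y + (h/6)(k1 + 2k2 + 2k3 + k4): s = 1.1613, t = 1.2184, ds/dtau = 0.1590, dt/dtau = 0.2914

Answer: s = 1.1613, t = 1.2184, ds/dtau = 0.1590, dt/dtau = 0.2914


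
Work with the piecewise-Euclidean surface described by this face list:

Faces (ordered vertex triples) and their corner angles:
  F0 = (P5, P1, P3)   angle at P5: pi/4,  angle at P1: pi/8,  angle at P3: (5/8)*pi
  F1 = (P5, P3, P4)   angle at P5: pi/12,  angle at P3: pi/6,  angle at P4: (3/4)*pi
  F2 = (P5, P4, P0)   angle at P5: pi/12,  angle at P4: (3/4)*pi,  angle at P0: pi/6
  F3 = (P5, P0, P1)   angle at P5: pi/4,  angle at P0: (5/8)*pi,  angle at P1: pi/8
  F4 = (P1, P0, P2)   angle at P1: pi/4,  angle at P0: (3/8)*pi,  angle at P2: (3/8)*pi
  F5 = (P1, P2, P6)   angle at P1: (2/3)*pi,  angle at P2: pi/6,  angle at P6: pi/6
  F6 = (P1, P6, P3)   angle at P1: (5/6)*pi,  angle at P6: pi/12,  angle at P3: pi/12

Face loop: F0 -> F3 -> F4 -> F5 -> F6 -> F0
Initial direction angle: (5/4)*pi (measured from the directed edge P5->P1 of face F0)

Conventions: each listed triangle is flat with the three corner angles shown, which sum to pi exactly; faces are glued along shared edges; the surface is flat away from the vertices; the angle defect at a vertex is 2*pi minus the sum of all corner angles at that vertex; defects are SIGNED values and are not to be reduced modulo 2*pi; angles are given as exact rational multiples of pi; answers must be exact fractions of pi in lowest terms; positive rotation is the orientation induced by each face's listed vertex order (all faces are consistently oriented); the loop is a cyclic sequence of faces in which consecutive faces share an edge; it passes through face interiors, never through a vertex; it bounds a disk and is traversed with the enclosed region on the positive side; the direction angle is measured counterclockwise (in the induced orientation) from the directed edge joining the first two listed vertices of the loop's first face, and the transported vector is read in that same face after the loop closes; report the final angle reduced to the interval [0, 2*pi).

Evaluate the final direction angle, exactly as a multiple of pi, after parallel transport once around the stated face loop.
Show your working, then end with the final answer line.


enclosed vertex P1: corner angles sum to 2*pi, defect = 2*pi - 2*pi = 0
by Gauss-Bonnet the loop rotates the vector by the enclosed defect sum (positive orientation, mod 2*pi)
final angle = (5/4)*pi + 0 = (5/4)*pi (mod 2*pi)

Answer: final direction angle = (5/4)*pi


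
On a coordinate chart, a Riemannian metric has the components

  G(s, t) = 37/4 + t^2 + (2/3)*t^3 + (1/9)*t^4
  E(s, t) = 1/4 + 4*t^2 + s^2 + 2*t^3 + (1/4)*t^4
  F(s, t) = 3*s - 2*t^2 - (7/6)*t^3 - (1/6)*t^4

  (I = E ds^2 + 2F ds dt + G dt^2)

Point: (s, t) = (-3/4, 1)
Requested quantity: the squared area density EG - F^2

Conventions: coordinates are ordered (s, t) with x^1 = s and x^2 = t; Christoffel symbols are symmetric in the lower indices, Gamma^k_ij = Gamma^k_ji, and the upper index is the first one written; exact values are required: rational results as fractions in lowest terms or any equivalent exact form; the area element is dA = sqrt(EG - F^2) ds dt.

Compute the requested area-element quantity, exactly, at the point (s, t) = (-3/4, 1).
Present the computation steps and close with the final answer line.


E = 113/16, F = -67/12, G = 397/36; EG - F^2 = 26905/576

Answer: EG - F^2 = 26905/576


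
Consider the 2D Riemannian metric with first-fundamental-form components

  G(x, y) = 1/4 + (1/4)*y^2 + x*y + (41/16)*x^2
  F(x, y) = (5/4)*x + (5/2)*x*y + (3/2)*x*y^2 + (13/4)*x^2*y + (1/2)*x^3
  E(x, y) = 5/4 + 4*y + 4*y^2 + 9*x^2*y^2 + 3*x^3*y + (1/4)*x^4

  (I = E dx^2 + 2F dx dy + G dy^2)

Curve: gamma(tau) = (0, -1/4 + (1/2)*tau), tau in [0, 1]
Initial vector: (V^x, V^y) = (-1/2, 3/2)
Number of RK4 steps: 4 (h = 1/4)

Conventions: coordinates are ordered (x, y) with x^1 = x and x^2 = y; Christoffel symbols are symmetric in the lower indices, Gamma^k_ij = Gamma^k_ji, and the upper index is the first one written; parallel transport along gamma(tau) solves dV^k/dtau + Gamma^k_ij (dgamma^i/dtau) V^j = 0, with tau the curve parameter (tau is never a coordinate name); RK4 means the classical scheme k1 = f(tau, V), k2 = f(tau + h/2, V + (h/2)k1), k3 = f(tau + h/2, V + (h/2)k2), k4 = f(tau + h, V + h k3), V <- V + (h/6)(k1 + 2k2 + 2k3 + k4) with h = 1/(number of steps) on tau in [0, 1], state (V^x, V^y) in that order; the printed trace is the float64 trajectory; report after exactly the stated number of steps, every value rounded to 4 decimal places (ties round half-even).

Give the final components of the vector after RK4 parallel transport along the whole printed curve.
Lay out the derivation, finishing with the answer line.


gamma'(tau) = (0, 1/2); f(tau, V)^k = -Gamma^k_ij(gamma(tau)) gamma'^i(tau) V^j; h = 1/4; intermediate values shown to 6 dp
curve data and Christoffel symbols at the stage parameters:
  tau = 0.000000: gamma = (0.000000, -0.250000), gamma' = (0.000000, 0.500000); Gamma_xxx = 0.000000, Gamma_xxy = 2.000000, Gamma_xyy = 0.250000, Gamma_yxx = -1.058824, Gamma_yxy = -0.470588, Gamma_yyy = -0.235294
  tau = 0.125000: gamma = (0.000000, -0.187500), gamma' = (0.000000, 0.500000); Gamma_xxx = 0.000000, Gamma_xxy = 1.951220, Gamma_xyy = 0.146341, Gamma_yxx = -1.607547, Gamma_yxy = -0.362264, Gamma_yyy = -0.181132
  tau = 0.250000: gamma = (0.000000, -0.125000), gamma' = (0.000000, 0.500000); Gamma_xxx = 0.000000, Gamma_xxy = 1.846154, Gamma_xyy = 0.076923, Gamma_yxx = -2.123077, Gamma_yxy = -0.246154, Gamma_yyy = -0.123077
  tau = 0.375000: gamma = (0.000000, -0.062500), gamma' = (0.000000, 0.500000); Gamma_xxx = 0.000000, Gamma_xxy = 1.723077, Gamma_xyy = 0.030769, Gamma_yxx = -2.591440, Gamma_yxy = -0.124514, Gamma_yyy = -0.062257
  tau = 0.500000: gamma = (0.000000, 0.000000), gamma' = (0.000000, 0.500000); Gamma_xxx = 0.000000, Gamma_xxy = 1.600000, Gamma_xyy = 0.000000, Gamma_yxx = -3.000000, Gamma_yxy = 0.000000, Gamma_yyy = 0.000000
  tau = 0.625000: gamma = (0.000000, 0.062500), gamma' = (0.000000, 0.500000); Gamma_xxx = 0.000000, Gamma_xxy = 1.484536, Gamma_xyy = -0.020619, Gamma_yxx = -3.338521, Gamma_yxy = 0.124514, Gamma_yyy = 0.062257
  tau = 0.750000: gamma = (0.000000, 0.125000), gamma' = (0.000000, 0.500000); Gamma_xxx = 0.000000, Gamma_xxy = 1.379310, Gamma_xyy = -0.034483, Gamma_yxx = -3.600000, Gamma_yxy = 0.246154, Gamma_yyy = 0.123077
  tau = 0.875000: gamma = (0.000000, 0.187500), gamma' = (0.000000, 0.500000); Gamma_xxx = 0.000000, Gamma_xxy = 1.284672, Gamma_xyy = -0.043796, Gamma_yxx = -3.781132, Gamma_yxy = 0.362264, Gamma_yyy = 0.181132
  tau = 1.000000: gamma = (0.000000, 0.250000), gamma' = (0.000000, 0.500000); Gamma_xxx = 0.000000, Gamma_xxy = 1.200000, Gamma_xyy = -0.050000, Gamma_yxx = -3.882353, Gamma_yxy = 0.470588, Gamma_yyy = 0.235294
step 0: V^x = -0.5000, V^y = 1.5000
step 1: k1 = (0.312500, 0.058824), k2 = (0.339401, 0.053024), k3 = (0.336173, 0.053568), k4 = (0.325753, 0.041937); V <- V + (h/6)(k1 + 2k2 + 2k3 + k4): V^x = -0.4171, V^y = 1.5131
step 2: k1 = (0.326828, 0.041776), k2 = (0.300799, 0.023838), k3 = (0.303637, 0.023566), k4 = (0.272959, 0.000000); V <- V + (h/6)(k1 + 2k2 + 2k3 + k4): V^x = -0.3417, V^y = 1.5188
step 3: k1 = (0.273398, 0.000000), k2 = (0.243959, -0.028128), k3 = (0.246654, -0.027790), k4 = (0.219227, -0.058563); V <- V + (h/6)(k1 + 2k2 + 2k3 + k4): V^x = -0.2803, V^y = 1.5117
step 4: k1 = (0.219399, -0.058523), k2 = (0.195397, -0.090433), k3 = (0.197236, -0.089528), k4 = (0.175849, -0.120851); V <- V + (h/6)(k1 + 2k2 + 2k3 + k4): V^x = -0.2311, V^y = 1.4892

Answer: V^x = -0.2311, V^y = 1.4892


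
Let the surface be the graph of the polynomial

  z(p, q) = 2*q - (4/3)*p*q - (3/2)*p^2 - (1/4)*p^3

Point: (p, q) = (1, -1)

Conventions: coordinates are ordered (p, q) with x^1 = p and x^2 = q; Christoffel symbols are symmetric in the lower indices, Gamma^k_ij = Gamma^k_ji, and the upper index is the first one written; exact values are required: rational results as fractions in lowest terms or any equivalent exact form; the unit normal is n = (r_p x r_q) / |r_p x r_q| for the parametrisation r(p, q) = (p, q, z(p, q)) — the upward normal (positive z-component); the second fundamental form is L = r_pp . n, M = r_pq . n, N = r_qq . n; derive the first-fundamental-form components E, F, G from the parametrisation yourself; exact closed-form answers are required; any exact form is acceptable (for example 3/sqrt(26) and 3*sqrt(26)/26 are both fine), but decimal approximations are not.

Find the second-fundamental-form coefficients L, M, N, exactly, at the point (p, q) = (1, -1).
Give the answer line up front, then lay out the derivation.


Answer: L = -54*sqrt(1049)/1049, M = -16*sqrt(1049)/1049, N = 0

z_p = -29/12, z_q = 2/3, z_pp = -9/2, z_pq = -4/3, z_qq = 0
E = 985/144, F = -29/18, G = 13/9; answer radicand W^2 = 1049/144
unnormalised second-form numerators: l = -9/2, m = -4/3, n = 0; L = l/sqrt(1049/144), and similarly M = m/sqrt(W^2), N = n/sqrt(W^2)


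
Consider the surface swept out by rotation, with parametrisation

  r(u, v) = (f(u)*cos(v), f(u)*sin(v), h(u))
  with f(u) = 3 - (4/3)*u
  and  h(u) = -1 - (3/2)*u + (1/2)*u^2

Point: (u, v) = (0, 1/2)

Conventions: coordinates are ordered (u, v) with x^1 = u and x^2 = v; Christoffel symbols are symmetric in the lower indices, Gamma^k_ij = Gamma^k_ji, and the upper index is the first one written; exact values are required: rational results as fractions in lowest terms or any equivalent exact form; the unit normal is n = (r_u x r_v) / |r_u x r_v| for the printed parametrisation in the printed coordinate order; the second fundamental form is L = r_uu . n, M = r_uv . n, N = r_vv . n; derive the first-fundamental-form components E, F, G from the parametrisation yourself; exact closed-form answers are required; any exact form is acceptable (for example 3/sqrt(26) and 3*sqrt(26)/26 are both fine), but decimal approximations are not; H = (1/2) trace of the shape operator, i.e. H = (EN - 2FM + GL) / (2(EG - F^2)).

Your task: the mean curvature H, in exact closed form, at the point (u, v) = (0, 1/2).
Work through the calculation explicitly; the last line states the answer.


f = 3, f' = -4/3, f'' = 0, h' = -3/2, h'' = 1
E = 145/36, F = 0, G = 9; answer radicand W^2 = 145/36
unnormalised second-form numerators: l = -4/3, m = 0, n = -9/2; L = l/sqrt(145/36), and similarly M = m/sqrt(W^2), N = n/sqrt(W^2)
H = (E*n - 2*F*m + G*l) / (2*(EG - F^2)*sqrt(W^2)); E*n - 2*F*m + G*l = -241/8, EG - F^2 = 145/4, so H = (-241/580)/sqrt(145/36)

Answer: H = -723*sqrt(145)/42050


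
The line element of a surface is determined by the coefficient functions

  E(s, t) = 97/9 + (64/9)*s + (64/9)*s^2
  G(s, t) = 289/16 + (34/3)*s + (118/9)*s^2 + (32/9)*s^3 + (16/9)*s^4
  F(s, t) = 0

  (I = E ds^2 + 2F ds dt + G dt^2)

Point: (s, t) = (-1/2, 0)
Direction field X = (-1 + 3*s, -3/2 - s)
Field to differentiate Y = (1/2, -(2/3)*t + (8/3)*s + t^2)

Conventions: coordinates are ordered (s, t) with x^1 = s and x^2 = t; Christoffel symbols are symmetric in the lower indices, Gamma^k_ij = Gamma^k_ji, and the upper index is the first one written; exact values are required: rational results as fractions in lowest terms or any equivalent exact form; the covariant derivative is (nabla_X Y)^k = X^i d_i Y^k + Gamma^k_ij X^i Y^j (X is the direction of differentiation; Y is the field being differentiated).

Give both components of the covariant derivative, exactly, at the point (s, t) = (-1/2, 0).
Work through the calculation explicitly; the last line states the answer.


E = 9, F = 0, G = 2209/144 at the point
E_s = 0, E_t = 0, F_s = 0, F_t = 0, G_s = 0, G_t = 0
EG - F^2 = 2209/16;  g^inv = (16/2209) * [[2209/144, 0], [0, 9]]
first-kind symbols [ij,l] = (1/2)(d_i g_jl + d_j g_il - d_l g_ij): [ss,s] = E_s/2 = 0, [ss,t] = F_s - E_t/2 = 0, [st,s] = E_t/2 = 0, [st,t] = G_s/2 = 0, [tt,s] = F_t - G_s/2 = 0, [tt,t] = G_t/2 = 0
Gamma^s_ij = (G*[ij,s] - F*[ij,t])/(EG - F^2), Gamma^t_ij = (E*[ij,t] - F*[ij,s])/(EG - F^2)
Gamma_sss = 0, Gamma_sst = 0, Gamma_stt = 0, Gamma_tss = 0, Gamma_tst = 0, Gamma_ttt = 0
X = (-5/2, -1), Y = (1/2, -4/3) at the point

Answer: (nabla_X Y)^s = 0, (nabla_X Y)^t = -6


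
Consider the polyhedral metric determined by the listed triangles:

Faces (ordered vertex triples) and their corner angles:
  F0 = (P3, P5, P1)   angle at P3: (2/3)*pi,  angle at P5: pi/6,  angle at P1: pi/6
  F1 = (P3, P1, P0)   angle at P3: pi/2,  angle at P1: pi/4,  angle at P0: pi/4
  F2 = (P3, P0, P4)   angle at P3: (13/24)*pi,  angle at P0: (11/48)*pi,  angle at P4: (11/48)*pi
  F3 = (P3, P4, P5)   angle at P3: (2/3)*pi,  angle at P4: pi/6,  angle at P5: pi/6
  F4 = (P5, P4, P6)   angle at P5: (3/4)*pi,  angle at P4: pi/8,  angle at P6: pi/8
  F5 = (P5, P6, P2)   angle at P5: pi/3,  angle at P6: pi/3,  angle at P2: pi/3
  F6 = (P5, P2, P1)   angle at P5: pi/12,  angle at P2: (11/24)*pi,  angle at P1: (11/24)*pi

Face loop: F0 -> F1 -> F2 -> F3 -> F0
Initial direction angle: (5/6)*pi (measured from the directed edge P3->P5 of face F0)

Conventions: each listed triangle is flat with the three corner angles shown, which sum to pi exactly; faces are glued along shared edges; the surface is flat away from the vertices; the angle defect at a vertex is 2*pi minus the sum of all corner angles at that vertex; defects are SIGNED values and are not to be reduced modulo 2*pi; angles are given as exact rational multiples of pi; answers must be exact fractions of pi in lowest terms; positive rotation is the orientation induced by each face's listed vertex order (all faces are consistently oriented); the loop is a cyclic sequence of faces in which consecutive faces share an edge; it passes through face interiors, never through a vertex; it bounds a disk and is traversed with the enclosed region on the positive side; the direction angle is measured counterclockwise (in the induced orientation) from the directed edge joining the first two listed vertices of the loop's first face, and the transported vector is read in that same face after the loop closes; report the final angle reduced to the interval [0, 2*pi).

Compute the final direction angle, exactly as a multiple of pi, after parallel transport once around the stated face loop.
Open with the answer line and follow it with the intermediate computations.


Answer: final direction angle = (11/24)*pi

enclosed vertex P3: corner angles sum to (19/8)*pi, defect = 2*pi - (19/8)*pi = (-3/8)*pi
final direction = starting direction + enclosed defect total, reduced mod 2*pi (induced orientation)
final angle = (5/6)*pi - (3/8)*pi = (11/24)*pi (mod 2*pi)
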